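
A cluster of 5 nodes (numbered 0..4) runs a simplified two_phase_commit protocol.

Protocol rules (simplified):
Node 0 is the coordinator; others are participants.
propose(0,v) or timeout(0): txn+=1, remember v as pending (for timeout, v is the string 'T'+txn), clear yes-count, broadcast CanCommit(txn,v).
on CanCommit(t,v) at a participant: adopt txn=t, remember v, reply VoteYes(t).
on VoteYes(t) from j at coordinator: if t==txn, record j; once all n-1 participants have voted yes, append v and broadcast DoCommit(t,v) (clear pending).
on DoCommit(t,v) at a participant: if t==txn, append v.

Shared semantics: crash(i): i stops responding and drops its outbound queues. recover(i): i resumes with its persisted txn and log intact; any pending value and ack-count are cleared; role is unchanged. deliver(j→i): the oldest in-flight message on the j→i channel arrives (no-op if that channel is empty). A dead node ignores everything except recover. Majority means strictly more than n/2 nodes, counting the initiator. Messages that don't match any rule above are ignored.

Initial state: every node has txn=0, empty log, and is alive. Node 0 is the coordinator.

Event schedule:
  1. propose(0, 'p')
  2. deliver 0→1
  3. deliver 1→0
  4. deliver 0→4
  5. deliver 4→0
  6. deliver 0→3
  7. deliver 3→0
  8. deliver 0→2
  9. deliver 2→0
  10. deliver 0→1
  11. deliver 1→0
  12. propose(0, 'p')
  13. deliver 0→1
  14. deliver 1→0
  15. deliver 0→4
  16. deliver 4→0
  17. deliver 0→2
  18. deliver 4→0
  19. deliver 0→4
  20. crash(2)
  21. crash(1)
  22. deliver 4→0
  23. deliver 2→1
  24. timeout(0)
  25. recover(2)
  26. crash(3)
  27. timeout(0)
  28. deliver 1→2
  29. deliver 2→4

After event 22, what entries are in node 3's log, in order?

e1 propose(0,'p'): 0[coor,t=1,-]
e2 deliver 0→1: 1[part,t=1,-]
e3 deliver 1→0: ·
e4 deliver 0→4: 4[part,t=1,-]
e5 deliver 4→0: ·
e6 deliver 0→3: 3[part,t=1,-]
e7 deliver 3→0: ·
e8 deliver 0→2: 2[part,t=1,-]
e9 deliver 2→0: 0[coor,t=1,p]
e10 deliver 0→1: 1[part,t=1,p]
e11 deliver 1→0: ·
e12 propose(0,'p'): 0[coor,t=2,p]
e13 deliver 0→1: 1[part,t=2,p]
e14 deliver 1→0: ·
e15 deliver 0→4: 4[part,t=1,p]
e16 deliver 4→0: ·
e17 deliver 0→2: 2[part,t=1,p]
e18 deliver 4→0: ·
e19 deliver 0→4: 4[part,t=2,p]
e20 crash(2): 2[✗part,t=1,p]
e21 crash(1): 1[✗part,t=2,p]
e22 deliver 4→0: ·

empty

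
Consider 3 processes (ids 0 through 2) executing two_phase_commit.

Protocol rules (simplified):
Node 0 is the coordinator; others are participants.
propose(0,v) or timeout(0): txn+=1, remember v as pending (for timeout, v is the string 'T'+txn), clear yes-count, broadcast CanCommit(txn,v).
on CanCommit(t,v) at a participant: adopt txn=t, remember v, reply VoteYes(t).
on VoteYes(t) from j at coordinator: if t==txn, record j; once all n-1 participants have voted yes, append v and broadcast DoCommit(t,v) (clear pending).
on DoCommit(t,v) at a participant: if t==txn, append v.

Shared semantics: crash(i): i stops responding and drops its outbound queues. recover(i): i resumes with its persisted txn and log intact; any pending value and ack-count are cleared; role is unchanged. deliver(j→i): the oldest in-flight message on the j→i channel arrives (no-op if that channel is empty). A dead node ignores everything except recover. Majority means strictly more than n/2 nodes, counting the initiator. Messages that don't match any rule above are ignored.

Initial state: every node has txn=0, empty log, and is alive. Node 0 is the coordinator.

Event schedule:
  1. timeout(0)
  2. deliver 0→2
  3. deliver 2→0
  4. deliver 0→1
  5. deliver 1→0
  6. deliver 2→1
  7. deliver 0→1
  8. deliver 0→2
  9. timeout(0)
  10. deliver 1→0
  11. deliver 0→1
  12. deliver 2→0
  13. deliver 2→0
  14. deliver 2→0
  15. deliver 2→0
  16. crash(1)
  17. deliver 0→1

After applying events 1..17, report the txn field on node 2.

step 1 timeout(0): 0={coor,t=1,log=-}
step 2 deliver 0→2: 2={part,t=1,log=-}
step 3 deliver 2→0: —
step 4 deliver 0→1: 1={part,t=1,log=-}
step 5 deliver 1→0: 0={coor,t=1,log=T1}
step 6 deliver 2→1: —
step 7 deliver 0→1: 1={part,t=1,log=T1}
step 8 deliver 0→2: 2={part,t=1,log=T1}
step 9 timeout(0): 0={coor,t=2,log=T1}
step 10 deliver 1→0: —
step 11 deliver 0→1: 1={part,t=2,log=T1}
step 12 deliver 2→0: —
step 13 deliver 2→0: —
step 14 deliver 2→0: —
step 15 deliver 2→0: —
step 16 crash(1): 1={✗part,t=2,log=T1}
step 17 deliver 0→1: —

1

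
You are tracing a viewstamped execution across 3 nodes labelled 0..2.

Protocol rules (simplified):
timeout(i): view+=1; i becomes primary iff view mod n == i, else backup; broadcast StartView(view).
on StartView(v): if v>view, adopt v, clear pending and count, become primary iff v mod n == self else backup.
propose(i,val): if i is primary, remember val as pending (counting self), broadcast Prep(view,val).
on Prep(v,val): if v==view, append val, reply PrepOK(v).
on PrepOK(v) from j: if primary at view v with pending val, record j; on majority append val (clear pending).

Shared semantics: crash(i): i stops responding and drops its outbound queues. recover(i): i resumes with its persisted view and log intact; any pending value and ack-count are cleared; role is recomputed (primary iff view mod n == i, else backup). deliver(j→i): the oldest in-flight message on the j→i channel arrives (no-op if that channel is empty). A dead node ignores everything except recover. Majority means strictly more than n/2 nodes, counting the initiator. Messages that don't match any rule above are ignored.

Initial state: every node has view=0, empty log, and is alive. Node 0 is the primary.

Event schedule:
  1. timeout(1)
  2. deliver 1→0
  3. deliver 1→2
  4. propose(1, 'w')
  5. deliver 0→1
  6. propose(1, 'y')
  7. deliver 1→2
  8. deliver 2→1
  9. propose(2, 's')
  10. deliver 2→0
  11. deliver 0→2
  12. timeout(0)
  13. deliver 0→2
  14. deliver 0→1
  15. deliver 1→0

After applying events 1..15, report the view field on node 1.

2

after 1 — timeout(1): n1:prim/v1/[-]
after 2 — deliver 1→0: n0:back/v1/[-]
after 3 — deliver 1→2: n2:back/v1/[-]
after 4 — propose(1,'w'): ·
after 5 — deliver 0→1: ·
after 6 — propose(1,'y'): ·
after 7 — deliver 1→2: n2:back/v1/[w]
after 8 — deliver 2→1: n1:prim/v1/[y]
after 9 — propose(2,'s'): ·
after 10 — deliver 2→0: ·
after 11 — deliver 0→2: ·
after 12 — timeout(0): n0:back/v2/[-]
after 13 — deliver 0→2: n2:prim/v2/[w]
after 14 — deliver 0→1: n1:back/v2/[y]
after 15 — deliver 1→0: ·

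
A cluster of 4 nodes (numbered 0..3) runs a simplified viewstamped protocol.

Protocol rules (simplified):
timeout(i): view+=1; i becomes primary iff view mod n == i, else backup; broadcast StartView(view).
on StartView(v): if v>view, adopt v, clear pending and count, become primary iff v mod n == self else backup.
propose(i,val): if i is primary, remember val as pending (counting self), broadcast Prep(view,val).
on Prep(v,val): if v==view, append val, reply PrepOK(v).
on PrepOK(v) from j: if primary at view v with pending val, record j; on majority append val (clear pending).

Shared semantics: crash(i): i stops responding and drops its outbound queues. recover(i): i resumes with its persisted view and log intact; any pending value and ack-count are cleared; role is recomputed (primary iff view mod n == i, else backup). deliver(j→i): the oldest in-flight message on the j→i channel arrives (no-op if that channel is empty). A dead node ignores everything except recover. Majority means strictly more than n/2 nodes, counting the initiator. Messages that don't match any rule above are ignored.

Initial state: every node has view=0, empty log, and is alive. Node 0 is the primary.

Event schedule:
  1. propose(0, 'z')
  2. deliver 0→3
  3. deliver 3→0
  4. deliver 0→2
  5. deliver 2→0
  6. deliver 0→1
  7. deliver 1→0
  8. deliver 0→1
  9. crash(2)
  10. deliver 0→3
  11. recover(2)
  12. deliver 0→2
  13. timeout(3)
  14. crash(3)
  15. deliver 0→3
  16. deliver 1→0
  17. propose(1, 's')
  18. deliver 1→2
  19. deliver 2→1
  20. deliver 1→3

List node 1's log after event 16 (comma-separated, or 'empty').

z

e1 propose(0,'z'): ·
e2 deliver 0→3: 3[back,v=0,z]
e3 deliver 3→0: ·
e4 deliver 0→2: 2[back,v=0,z]
e5 deliver 2→0: 0[prim,v=0,z]
e6 deliver 0→1: 1[back,v=0,z]
e7 deliver 1→0: ·
e8 deliver 0→1: ·
e9 crash(2): 2[✗back,v=0,z]
e10 deliver 0→3: ·
e11 recover(2): 2[back,v=0,z]
e12 deliver 0→2: ·
e13 timeout(3): 3[back,v=1,z]
e14 crash(3): 3[✗back,v=1,z]
e15 deliver 0→3: ·
e16 deliver 1→0: ·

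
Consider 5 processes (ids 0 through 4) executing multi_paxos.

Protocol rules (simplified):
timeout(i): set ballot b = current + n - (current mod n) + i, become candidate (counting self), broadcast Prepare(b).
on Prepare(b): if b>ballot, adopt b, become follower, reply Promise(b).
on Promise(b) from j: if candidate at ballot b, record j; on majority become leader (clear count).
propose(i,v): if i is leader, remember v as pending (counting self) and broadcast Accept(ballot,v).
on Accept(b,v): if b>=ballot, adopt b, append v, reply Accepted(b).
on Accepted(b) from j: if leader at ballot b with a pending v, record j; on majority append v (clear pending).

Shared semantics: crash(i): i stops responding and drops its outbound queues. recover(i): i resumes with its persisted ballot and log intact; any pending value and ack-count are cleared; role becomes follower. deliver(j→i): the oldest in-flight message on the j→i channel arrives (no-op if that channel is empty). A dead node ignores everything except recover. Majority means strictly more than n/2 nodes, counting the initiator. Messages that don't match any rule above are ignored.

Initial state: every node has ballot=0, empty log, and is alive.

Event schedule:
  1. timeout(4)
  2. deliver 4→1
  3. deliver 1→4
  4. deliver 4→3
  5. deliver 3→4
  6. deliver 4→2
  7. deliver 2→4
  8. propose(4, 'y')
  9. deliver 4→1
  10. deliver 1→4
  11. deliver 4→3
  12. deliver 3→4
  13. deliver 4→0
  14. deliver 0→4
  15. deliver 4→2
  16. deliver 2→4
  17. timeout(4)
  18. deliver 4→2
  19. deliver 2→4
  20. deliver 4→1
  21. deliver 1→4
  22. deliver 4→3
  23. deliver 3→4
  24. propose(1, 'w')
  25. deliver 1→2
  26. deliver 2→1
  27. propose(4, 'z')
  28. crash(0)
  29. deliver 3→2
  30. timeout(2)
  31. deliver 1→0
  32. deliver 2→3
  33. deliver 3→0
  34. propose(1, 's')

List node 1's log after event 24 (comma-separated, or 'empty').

y

[1] timeout(4) → N4(cand b9 [-])
[2] deliver 4→1 → N1(foll b9 [-])
[3] deliver 1→4 → ∅
[4] deliver 4→3 → N3(foll b9 [-])
[5] deliver 3→4 → N4(lead b9 [-])
[6] deliver 4→2 → N2(foll b9 [-])
[7] deliver 2→4 → ∅
[8] propose(4,'y') → ∅
[9] deliver 4→1 → N1(foll b9 [y])
[10] deliver 1→4 → ∅
[11] deliver 4→3 → N3(foll b9 [y])
[12] deliver 3→4 → N4(lead b9 [y])
[13] deliver 4→0 → N0(foll b9 [-])
[14] deliver 0→4 → ∅
[15] deliver 4→2 → N2(foll b9 [y])
[16] deliver 2→4 → ∅
[17] timeout(4) → N4(cand b14 [y])
[18] deliver 4→2 → N2(foll b14 [y])
[19] deliver 2→4 → ∅
[20] deliver 4→1 → N1(foll b14 [y])
[21] deliver 1→4 → N4(lead b14 [y])
[22] deliver 4→3 → N3(foll b14 [y])
[23] deliver 3→4 → ∅
[24] propose(1,'w') → ∅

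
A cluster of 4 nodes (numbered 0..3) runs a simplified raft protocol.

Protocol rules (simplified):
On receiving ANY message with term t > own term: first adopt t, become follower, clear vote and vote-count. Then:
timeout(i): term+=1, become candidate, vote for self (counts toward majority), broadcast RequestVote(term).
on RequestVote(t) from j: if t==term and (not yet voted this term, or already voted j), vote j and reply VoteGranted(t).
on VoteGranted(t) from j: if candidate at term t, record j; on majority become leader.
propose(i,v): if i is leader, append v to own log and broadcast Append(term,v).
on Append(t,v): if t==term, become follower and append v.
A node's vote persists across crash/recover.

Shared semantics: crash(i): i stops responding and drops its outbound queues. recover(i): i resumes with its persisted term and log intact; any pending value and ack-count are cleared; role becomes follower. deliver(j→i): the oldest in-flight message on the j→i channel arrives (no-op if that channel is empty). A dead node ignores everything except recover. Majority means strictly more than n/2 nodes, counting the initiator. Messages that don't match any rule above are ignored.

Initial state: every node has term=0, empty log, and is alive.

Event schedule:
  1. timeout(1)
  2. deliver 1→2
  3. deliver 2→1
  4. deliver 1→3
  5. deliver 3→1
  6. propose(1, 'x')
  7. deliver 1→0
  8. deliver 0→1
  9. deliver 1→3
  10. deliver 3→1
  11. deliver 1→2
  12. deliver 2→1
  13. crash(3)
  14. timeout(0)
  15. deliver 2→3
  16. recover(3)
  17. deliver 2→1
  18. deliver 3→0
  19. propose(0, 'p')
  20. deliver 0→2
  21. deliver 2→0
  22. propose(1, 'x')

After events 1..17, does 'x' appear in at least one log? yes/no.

step 1 timeout(1): 1={cand,t=1,log=-}
step 2 deliver 1→2: 2={foll,t=1,log=-}
step 3 deliver 2→1: —
step 4 deliver 1→3: 3={foll,t=1,log=-}
step 5 deliver 3→1: 1={lead,t=1,log=-}
step 6 propose(1,'x'): 1={lead,t=1,log=x}
step 7 deliver 1→0: 0={foll,t=1,log=-}
step 8 deliver 0→1: —
step 9 deliver 1→3: 3={foll,t=1,log=x}
step 10 deliver 3→1: —
step 11 deliver 1→2: 2={foll,t=1,log=x}
step 12 deliver 2→1: —
step 13 crash(3): 3={✗foll,t=1,log=x}
step 14 timeout(0): 0={cand,t=2,log=-}
step 15 deliver 2→3: —
step 16 recover(3): 3={foll,t=1,log=x}
step 17 deliver 2→1: —

yes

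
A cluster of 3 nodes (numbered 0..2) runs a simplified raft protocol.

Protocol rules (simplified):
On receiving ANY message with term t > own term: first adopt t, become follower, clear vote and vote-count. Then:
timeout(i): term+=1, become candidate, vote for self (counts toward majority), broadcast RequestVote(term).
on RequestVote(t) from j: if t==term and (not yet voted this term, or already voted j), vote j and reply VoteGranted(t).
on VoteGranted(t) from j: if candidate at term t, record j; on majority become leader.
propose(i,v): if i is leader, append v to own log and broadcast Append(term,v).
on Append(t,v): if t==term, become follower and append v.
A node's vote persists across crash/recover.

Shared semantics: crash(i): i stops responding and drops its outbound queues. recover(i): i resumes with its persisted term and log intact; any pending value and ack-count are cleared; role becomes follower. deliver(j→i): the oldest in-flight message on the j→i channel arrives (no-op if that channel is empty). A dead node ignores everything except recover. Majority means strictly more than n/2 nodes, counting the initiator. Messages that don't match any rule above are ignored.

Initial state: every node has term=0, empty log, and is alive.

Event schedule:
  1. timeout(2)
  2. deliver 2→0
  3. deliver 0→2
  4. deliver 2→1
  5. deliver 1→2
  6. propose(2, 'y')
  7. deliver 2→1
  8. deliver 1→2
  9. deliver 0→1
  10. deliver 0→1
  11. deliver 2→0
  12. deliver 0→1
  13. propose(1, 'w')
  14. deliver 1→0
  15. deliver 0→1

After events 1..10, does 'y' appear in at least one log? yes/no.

after 1 — timeout(2): n2:cand/t1/[-]
after 2 — deliver 2→0: n0:foll/t1/[-]
after 3 — deliver 0→2: n2:lead/t1/[-]
after 4 — deliver 2→1: n1:foll/t1/[-]
after 5 — deliver 1→2: ·
after 6 — propose(2,'y'): n2:lead/t1/[y]
after 7 — deliver 2→1: n1:foll/t1/[y]
after 8 — deliver 1→2: ·
after 9 — deliver 0→1: ·
after 10 — deliver 0→1: ·

yes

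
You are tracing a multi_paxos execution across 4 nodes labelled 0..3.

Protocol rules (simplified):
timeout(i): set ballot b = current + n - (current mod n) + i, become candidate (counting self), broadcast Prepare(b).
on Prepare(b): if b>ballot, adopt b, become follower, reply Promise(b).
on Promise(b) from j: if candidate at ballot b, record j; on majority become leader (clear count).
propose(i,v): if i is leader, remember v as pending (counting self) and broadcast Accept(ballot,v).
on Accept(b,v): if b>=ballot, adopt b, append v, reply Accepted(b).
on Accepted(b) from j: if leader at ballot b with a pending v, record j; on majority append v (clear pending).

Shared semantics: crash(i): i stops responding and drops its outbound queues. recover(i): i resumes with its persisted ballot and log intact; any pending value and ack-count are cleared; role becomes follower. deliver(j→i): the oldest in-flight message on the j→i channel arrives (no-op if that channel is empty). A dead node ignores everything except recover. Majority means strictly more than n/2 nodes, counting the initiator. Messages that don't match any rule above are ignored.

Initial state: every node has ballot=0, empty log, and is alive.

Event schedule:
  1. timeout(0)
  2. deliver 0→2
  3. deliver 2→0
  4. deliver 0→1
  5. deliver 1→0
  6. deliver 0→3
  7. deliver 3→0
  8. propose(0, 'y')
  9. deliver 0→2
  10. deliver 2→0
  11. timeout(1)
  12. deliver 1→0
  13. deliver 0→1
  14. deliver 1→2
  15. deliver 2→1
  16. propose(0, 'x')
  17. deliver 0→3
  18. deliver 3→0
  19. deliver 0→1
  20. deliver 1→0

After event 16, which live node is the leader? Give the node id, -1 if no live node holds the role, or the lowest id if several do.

-1

e1 timeout(0): 0[cand,b=4,-]
e2 deliver 0→2: 2[foll,b=4,-]
e3 deliver 2→0: ·
e4 deliver 0→1: 1[foll,b=4,-]
e5 deliver 1→0: 0[lead,b=4,-]
e6 deliver 0→3: 3[foll,b=4,-]
e7 deliver 3→0: ·
e8 propose(0,'y'): ·
e9 deliver 0→2: 2[foll,b=4,y]
e10 deliver 2→0: ·
e11 timeout(1): 1[cand,b=9,-]
e12 deliver 1→0: 0[foll,b=9,-]
e13 deliver 0→1: ·
e14 deliver 1→2: 2[foll,b=9,y]
e15 deliver 2→1: ·
e16 propose(0,'x'): ·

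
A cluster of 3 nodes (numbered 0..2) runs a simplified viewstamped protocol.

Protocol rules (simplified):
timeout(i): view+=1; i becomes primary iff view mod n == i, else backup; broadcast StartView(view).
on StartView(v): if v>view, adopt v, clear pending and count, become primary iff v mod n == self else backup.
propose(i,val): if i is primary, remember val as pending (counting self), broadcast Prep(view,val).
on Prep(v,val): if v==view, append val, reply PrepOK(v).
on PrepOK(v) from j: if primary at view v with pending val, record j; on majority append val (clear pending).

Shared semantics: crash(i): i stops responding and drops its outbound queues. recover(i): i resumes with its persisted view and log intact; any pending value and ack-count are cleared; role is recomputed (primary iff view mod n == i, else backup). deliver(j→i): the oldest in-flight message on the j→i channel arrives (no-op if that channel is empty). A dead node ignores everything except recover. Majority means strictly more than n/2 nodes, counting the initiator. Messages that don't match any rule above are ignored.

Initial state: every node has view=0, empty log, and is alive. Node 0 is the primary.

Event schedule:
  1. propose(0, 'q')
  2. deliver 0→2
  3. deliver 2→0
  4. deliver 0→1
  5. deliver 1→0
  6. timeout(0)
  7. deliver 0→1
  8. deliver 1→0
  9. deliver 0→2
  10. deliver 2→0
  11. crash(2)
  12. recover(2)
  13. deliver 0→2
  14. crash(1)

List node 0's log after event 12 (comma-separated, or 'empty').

q

step 1 propose(0,'q'): —
step 2 deliver 0→2: 2={back,v=0,log=q}
step 3 deliver 2→0: 0={prim,v=0,log=q}
step 4 deliver 0→1: 1={back,v=0,log=q}
step 5 deliver 1→0: —
step 6 timeout(0): 0={back,v=1,log=q}
step 7 deliver 0→1: 1={prim,v=1,log=q}
step 8 deliver 1→0: —
step 9 deliver 0→2: 2={back,v=1,log=q}
step 10 deliver 2→0: —
step 11 crash(2): 2={✗back,v=1,log=q}
step 12 recover(2): 2={back,v=1,log=q}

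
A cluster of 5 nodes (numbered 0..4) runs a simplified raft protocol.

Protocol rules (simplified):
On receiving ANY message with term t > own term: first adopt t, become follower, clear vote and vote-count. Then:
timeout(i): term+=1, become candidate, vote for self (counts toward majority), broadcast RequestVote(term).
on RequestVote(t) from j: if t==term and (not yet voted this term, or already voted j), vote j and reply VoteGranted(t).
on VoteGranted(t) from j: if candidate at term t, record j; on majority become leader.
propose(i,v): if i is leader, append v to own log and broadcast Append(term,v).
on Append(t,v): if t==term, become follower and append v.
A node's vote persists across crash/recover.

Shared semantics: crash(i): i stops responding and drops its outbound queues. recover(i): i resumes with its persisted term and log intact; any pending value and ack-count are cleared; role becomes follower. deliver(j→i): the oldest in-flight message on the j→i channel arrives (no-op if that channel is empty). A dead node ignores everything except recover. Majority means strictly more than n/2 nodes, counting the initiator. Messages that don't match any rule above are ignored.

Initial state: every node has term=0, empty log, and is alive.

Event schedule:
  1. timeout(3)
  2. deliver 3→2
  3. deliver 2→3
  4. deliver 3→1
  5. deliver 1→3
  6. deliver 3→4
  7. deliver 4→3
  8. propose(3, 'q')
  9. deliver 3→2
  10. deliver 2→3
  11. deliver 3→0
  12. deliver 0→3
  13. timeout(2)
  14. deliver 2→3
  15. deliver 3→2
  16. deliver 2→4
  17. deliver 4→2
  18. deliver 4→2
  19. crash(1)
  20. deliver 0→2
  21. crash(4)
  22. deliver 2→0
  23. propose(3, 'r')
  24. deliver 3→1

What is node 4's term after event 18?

after 1 — timeout(3): n3:cand/t1/[-]
after 2 — deliver 3→2: n2:foll/t1/[-]
after 3 — deliver 2→3: ·
after 4 — deliver 3→1: n1:foll/t1/[-]
after 5 — deliver 1→3: n3:lead/t1/[-]
after 6 — deliver 3→4: n4:foll/t1/[-]
after 7 — deliver 4→3: ·
after 8 — propose(3,'q'): n3:lead/t1/[q]
after 9 — deliver 3→2: n2:foll/t1/[q]
after 10 — deliver 2→3: ·
after 11 — deliver 3→0: n0:foll/t1/[-]
after 12 — deliver 0→3: ·
after 13 — timeout(2): n2:cand/t2/[q]
after 14 — deliver 2→3: n3:foll/t2/[q]
after 15 — deliver 3→2: ·
after 16 — deliver 2→4: n4:foll/t2/[-]
after 17 — deliver 4→2: n2:lead/t2/[q]
after 18 — deliver 4→2: ·

2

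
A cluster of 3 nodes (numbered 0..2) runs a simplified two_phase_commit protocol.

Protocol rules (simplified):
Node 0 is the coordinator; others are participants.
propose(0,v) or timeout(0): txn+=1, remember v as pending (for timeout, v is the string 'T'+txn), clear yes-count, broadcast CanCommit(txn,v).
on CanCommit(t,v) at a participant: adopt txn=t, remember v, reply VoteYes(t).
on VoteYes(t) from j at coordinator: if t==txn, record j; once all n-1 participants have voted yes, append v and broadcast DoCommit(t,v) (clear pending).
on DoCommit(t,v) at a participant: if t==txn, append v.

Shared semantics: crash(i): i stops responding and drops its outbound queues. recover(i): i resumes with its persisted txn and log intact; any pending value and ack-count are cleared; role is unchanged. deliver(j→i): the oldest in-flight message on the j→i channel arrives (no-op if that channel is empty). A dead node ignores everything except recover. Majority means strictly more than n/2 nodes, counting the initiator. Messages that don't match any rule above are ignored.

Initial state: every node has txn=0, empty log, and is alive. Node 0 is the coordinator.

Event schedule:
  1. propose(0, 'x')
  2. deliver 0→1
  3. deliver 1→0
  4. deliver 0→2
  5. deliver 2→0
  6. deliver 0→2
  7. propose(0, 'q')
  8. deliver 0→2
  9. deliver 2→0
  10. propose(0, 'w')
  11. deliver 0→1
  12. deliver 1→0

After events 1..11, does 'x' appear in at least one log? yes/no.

1. propose(0,'x'):  <0:coor t1 ->
2. deliver 0→1:  <1:part t1 ->
3. deliver 1→0:  nop
4. deliver 0→2:  <2:part t1 ->
5. deliver 2→0:  <0:coor t1 x>
6. deliver 0→2:  <2:part t1 x>
7. propose(0,'q'):  <0:coor t2 x>
8. deliver 0→2:  <2:part t2 x>
9. deliver 2→0:  nop
10. propose(0,'w'):  <0:coor t3 x>
11. deliver 0→1:  <1:part t1 x>

yes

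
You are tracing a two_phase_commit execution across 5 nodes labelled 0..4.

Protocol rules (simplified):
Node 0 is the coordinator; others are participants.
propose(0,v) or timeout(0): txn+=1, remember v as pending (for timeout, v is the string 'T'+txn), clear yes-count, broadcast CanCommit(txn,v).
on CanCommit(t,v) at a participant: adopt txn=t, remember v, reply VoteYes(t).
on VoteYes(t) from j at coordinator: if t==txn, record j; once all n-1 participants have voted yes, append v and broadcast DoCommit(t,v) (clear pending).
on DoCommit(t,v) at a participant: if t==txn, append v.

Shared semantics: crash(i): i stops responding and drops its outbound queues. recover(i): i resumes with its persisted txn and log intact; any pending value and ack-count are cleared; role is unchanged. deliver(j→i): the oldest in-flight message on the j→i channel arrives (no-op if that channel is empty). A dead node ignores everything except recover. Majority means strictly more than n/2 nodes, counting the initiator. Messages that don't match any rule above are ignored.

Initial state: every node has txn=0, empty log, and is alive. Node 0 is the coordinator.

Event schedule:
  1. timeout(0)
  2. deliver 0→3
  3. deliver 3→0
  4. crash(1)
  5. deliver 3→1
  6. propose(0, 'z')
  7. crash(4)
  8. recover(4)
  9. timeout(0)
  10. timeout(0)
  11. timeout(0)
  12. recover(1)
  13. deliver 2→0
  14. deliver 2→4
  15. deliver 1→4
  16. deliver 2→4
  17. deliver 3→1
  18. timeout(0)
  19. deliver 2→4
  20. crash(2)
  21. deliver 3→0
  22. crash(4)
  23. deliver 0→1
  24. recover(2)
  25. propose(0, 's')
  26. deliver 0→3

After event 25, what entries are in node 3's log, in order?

1. timeout(0):  <0:coor t1 ->
2. deliver 0→3:  <3:part t1 ->
3. deliver 3→0:  nop
4. crash(1):  <1:✗part t0 ->
5. deliver 3→1:  nop
6. propose(0,'z'):  <0:coor t2 ->
7. crash(4):  <4:✗part t0 ->
8. recover(4):  <4:part t0 ->
9. timeout(0):  <0:coor t3 ->
10. timeout(0):  <0:coor t4 ->
11. timeout(0):  <0:coor t5 ->
12. recover(1):  <1:part t0 ->
13. deliver 2→0:  nop
14. deliver 2→4:  nop
15. deliver 1→4:  nop
16. deliver 2→4:  nop
17. deliver 3→1:  nop
18. timeout(0):  <0:coor t6 ->
19. deliver 2→4:  nop
20. crash(2):  <2:✗part t0 ->
21. deliver 3→0:  nop
22. crash(4):  <4:✗part t0 ->
23. deliver 0→1:  <1:part t1 ->
24. recover(2):  <2:part t0 ->
25. propose(0,'s'):  <0:coor t7 ->

empty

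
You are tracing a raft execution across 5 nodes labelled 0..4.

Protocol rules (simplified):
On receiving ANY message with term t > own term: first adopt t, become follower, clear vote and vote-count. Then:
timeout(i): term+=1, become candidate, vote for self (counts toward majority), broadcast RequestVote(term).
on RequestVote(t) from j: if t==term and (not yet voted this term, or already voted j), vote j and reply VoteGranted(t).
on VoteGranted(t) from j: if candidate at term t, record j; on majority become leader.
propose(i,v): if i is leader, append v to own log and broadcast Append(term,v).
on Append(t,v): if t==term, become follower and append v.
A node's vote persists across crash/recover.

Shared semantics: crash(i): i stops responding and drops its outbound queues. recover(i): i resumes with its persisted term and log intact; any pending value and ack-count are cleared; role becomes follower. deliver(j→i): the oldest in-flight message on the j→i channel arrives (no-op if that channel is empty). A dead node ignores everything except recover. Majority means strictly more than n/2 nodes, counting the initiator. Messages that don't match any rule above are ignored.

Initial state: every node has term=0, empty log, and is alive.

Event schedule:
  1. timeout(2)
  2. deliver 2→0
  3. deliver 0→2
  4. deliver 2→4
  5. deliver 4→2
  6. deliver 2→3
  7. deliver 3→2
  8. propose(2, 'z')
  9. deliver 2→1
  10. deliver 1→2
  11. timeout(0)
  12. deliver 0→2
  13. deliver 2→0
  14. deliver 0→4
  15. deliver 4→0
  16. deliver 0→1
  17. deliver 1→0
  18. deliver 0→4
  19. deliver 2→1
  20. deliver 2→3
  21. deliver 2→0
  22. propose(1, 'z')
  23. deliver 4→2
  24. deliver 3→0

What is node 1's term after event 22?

1. timeout(2):  <2:cand t1 ->
2. deliver 2→0:  <0:foll t1 ->
3. deliver 0→2:  nop
4. deliver 2→4:  <4:foll t1 ->
5. deliver 4→2:  <2:lead t1 ->
6. deliver 2→3:  <3:foll t1 ->
7. deliver 3→2:  nop
8. propose(2,'z'):  <2:lead t1 z>
9. deliver 2→1:  <1:foll t1 ->
10. deliver 1→2:  nop
11. timeout(0):  <0:cand t2 ->
12. deliver 0→2:  <2:foll t2 z>
13. deliver 2→0:  nop
14. deliver 0→4:  <4:foll t2 ->
15. deliver 4→0:  nop
16. deliver 0→1:  <1:foll t2 ->
17. deliver 1→0:  <0:lead t2 ->
18. deliver 0→4:  nop
19. deliver 2→1:  nop
20. deliver 2→3:  <3:foll t1 z>
21. deliver 2→0:  nop
22. propose(1,'z'):  nop

2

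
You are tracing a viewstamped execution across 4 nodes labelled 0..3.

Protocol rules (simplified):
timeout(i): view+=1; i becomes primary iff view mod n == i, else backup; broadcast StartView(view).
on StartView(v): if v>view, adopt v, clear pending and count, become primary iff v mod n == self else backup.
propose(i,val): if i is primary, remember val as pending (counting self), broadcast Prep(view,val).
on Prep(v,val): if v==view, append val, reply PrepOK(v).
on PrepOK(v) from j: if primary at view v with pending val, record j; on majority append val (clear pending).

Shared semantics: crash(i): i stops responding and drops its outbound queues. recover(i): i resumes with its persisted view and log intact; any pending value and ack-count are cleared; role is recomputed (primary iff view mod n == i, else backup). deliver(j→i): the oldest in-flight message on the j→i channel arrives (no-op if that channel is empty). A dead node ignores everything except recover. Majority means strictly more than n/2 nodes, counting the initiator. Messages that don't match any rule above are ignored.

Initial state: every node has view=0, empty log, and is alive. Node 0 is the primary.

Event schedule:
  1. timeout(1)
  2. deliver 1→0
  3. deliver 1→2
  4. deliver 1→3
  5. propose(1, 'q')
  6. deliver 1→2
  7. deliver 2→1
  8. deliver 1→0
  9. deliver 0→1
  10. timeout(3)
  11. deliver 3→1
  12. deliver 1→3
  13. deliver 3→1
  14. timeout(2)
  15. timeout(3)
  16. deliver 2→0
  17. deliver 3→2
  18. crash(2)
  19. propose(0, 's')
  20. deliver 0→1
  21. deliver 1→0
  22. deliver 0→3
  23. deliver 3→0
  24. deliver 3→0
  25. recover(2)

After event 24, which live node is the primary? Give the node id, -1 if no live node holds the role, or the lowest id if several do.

after 1 — timeout(1): n1:prim/v1/[-]
after 2 — deliver 1→0: n0:back/v1/[-]
after 3 — deliver 1→2: n2:back/v1/[-]
after 4 — deliver 1→3: n3:back/v1/[-]
after 5 — propose(1,'q'): ·
after 6 — deliver 1→2: n2:back/v1/[q]
after 7 — deliver 2→1: ·
after 8 — deliver 1→0: n0:back/v1/[q]
after 9 — deliver 0→1: n1:prim/v1/[q]
after 10 — timeout(3): n3:back/v2/[-]
after 11 — deliver 3→1: n1:back/v2/[q]
after 12 — deliver 1→3: ·
after 13 — deliver 3→1: ·
after 14 — timeout(2): n2:prim/v2/[q]
after 15 — timeout(3): n3:prim/v3/[-]
after 16 — deliver 2→0: n0:back/v2/[q]
after 17 — deliver 3→2: ·
after 18 — crash(2): n2:✗prim/v2/[q]
after 19 — propose(0,'s'): ·
after 20 — deliver 0→1: ·
after 21 — deliver 1→0: ·
after 22 — deliver 0→3: ·
after 23 — deliver 3→0: ·
after 24 — deliver 3→0: n0:back/v3/[q]

3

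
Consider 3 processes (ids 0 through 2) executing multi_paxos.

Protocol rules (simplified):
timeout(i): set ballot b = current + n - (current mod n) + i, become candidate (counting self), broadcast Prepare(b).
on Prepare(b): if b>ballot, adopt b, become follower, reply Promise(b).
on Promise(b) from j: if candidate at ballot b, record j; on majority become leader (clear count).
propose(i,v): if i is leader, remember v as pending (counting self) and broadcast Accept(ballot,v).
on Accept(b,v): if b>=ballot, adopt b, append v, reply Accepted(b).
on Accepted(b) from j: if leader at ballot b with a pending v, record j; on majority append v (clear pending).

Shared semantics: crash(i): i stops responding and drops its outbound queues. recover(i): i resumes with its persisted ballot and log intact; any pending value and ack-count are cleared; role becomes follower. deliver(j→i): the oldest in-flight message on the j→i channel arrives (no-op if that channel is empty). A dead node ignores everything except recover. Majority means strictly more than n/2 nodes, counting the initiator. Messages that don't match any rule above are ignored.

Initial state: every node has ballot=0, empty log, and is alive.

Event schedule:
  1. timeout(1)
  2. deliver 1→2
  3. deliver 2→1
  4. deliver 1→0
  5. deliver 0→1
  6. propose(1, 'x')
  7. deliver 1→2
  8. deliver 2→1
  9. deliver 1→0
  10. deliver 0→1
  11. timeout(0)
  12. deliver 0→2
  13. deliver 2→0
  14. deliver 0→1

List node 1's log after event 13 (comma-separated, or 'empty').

x

step 1 timeout(1): 1={cand,b=4,log=-}
step 2 deliver 1→2: 2={foll,b=4,log=-}
step 3 deliver 2→1: 1={lead,b=4,log=-}
step 4 deliver 1→0: 0={foll,b=4,log=-}
step 5 deliver 0→1: —
step 6 propose(1,'x'): —
step 7 deliver 1→2: 2={foll,b=4,log=x}
step 8 deliver 2→1: 1={lead,b=4,log=x}
step 9 deliver 1→0: 0={foll,b=4,log=x}
step 10 deliver 0→1: —
step 11 timeout(0): 0={cand,b=6,log=x}
step 12 deliver 0→2: 2={foll,b=6,log=x}
step 13 deliver 2→0: 0={lead,b=6,log=x}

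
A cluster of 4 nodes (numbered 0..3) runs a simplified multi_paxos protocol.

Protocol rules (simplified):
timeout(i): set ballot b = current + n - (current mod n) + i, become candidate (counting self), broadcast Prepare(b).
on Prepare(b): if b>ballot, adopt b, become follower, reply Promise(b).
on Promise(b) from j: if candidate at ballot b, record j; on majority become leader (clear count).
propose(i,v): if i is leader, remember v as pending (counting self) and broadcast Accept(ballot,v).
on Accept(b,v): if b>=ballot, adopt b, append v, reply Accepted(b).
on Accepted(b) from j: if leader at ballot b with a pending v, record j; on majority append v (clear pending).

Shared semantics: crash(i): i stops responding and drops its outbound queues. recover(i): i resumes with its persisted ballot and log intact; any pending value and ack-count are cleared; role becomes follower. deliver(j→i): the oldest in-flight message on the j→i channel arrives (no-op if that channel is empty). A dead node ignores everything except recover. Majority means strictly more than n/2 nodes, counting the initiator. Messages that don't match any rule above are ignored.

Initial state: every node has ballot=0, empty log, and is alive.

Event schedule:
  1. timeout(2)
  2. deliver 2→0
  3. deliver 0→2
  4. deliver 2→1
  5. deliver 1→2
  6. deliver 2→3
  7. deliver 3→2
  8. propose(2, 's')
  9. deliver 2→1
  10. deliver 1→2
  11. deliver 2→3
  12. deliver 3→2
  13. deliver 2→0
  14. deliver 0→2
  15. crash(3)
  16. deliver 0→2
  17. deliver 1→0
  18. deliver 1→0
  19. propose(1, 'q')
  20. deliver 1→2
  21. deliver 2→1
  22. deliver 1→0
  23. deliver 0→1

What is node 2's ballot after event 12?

1. timeout(2):  <2:cand b6 ->
2. deliver 2→0:  <0:foll b6 ->
3. deliver 0→2:  nop
4. deliver 2→1:  <1:foll b6 ->
5. deliver 1→2:  <2:lead b6 ->
6. deliver 2→3:  <3:foll b6 ->
7. deliver 3→2:  nop
8. propose(2,'s'):  nop
9. deliver 2→1:  <1:foll b6 s>
10. deliver 1→2:  nop
11. deliver 2→3:  <3:foll b6 s>
12. deliver 3→2:  <2:lead b6 s>

6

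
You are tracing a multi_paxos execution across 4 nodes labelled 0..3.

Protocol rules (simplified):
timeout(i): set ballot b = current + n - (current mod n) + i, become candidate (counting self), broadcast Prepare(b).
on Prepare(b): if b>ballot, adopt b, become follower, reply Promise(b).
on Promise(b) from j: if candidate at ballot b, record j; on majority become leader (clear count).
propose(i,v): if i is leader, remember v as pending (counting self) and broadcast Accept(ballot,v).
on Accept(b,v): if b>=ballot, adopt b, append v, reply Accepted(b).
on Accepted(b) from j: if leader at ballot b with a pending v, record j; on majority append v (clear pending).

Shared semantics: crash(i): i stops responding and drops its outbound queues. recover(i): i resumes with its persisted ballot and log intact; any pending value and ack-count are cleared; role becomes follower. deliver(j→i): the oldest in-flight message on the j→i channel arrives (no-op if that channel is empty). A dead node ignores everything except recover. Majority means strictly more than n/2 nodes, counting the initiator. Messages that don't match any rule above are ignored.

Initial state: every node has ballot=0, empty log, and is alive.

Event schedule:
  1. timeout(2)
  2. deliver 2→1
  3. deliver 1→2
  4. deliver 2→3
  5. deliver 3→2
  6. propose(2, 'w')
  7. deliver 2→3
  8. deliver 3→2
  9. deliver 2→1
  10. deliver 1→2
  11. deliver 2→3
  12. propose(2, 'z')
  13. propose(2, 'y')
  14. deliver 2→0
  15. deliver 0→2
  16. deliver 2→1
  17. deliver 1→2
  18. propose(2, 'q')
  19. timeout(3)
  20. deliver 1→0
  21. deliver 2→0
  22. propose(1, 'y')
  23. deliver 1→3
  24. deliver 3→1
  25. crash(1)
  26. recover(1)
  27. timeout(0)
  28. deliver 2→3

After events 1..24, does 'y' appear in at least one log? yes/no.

after 1 — timeout(2): n2:cand/b6/[-]
after 2 — deliver 2→1: n1:foll/b6/[-]
after 3 — deliver 1→2: ·
after 4 — deliver 2→3: n3:foll/b6/[-]
after 5 — deliver 3→2: n2:lead/b6/[-]
after 6 — propose(2,'w'): ·
after 7 — deliver 2→3: n3:foll/b6/[w]
after 8 — deliver 3→2: ·
after 9 — deliver 2→1: n1:foll/b6/[w]
after 10 — deliver 1→2: n2:lead/b6/[w]
after 11 — deliver 2→3: ·
after 12 — propose(2,'z'): ·
after 13 — propose(2,'y'): ·
after 14 — deliver 2→0: n0:foll/b6/[-]
after 15 — deliver 0→2: ·
after 16 — deliver 2→1: n1:foll/b6/[w,z]
after 17 — deliver 1→2: ·
after 18 — propose(2,'q'): ·
after 19 — timeout(3): n3:cand/b11/[w]
after 20 — deliver 1→0: ·
after 21 — deliver 2→0: n0:foll/b6/[w]
after 22 — propose(1,'y'): ·
after 23 — deliver 1→3: ·
after 24 — deliver 3→1: n1:foll/b11/[w,z]

no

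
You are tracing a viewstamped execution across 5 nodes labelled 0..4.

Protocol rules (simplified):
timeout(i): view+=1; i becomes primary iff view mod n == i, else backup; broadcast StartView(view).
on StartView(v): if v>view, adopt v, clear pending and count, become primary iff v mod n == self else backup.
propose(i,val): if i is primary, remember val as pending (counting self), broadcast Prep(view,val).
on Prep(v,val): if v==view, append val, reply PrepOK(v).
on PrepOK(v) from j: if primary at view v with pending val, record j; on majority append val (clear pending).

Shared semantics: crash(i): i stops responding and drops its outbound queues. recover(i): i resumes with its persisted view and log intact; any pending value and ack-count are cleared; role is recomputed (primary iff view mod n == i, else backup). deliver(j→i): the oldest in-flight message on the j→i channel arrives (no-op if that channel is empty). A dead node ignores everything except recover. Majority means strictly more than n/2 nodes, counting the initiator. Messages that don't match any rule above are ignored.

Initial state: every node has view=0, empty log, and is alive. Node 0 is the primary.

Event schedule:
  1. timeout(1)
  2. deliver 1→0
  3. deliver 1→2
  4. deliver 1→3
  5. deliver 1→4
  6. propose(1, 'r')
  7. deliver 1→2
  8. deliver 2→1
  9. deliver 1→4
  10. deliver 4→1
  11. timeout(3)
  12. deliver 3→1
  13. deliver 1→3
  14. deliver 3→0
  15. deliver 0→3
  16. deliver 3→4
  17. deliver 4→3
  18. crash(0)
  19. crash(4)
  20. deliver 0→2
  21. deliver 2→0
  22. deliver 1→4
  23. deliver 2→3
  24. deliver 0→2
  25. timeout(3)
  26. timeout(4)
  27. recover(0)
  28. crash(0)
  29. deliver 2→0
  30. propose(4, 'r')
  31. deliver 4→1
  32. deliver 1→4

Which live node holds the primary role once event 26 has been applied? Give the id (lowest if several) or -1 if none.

after 1 — timeout(1): n1:prim/v1/[-]
after 2 — deliver 1→0: n0:back/v1/[-]
after 3 — deliver 1→2: n2:back/v1/[-]
after 4 — deliver 1→3: n3:back/v1/[-]
after 5 — deliver 1→4: n4:back/v1/[-]
after 6 — propose(1,'r'): ·
after 7 — deliver 1→2: n2:back/v1/[r]
after 8 — deliver 2→1: ·
after 9 — deliver 1→4: n4:back/v1/[r]
after 10 — deliver 4→1: n1:prim/v1/[r]
after 11 — timeout(3): n3:back/v2/[-]
after 12 — deliver 3→1: n1:back/v2/[r]
after 13 — deliver 1→3: ·
after 14 — deliver 3→0: n0:back/v2/[-]
after 15 — deliver 0→3: ·
after 16 — deliver 3→4: n4:back/v2/[r]
after 17 — deliver 4→3: ·
after 18 — crash(0): n0:✗back/v2/[-]
after 19 — crash(4): n4:✗back/v2/[r]
after 20 — deliver 0→2: ·
after 21 — deliver 2→0: ·
after 22 — deliver 1→4: ·
after 23 — deliver 2→3: ·
after 24 — deliver 0→2: ·
after 25 — timeout(3): n3:prim/v3/[-]
after 26 — timeout(4): ·

3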